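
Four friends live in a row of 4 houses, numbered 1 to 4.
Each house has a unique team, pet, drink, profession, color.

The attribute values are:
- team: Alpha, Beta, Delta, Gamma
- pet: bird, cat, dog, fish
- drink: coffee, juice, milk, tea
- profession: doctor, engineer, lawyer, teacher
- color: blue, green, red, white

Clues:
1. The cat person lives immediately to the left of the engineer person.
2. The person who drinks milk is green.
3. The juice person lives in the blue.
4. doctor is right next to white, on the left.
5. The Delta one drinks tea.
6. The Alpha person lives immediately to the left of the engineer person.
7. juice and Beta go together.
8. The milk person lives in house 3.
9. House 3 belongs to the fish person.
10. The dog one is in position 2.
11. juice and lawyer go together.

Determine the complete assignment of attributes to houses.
Solution:

House | Team | Pet | Drink | Profession | Color
-----------------------------------------------
  1   | Alpha | cat | coffee | doctor | red
  2   | Delta | dog | tea | engineer | white
  3   | Gamma | fish | milk | teacher | green
  4   | Beta | bird | juice | lawyer | blue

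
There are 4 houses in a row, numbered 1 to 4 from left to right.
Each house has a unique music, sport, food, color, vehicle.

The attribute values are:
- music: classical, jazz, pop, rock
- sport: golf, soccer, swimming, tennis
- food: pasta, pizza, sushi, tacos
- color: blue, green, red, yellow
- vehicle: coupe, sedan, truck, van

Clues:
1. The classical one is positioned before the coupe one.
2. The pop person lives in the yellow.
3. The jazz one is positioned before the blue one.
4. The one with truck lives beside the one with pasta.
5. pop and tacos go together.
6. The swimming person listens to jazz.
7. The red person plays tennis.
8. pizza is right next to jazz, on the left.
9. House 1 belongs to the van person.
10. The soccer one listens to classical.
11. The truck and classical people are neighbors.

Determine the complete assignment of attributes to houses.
Solution:

House | Music | Sport | Food | Color | Vehicle
----------------------------------------------
  1   | rock | tennis | pizza | red | van
  2   | jazz | swimming | sushi | green | truck
  3   | classical | soccer | pasta | blue | sedan
  4   | pop | golf | tacos | yellow | coupe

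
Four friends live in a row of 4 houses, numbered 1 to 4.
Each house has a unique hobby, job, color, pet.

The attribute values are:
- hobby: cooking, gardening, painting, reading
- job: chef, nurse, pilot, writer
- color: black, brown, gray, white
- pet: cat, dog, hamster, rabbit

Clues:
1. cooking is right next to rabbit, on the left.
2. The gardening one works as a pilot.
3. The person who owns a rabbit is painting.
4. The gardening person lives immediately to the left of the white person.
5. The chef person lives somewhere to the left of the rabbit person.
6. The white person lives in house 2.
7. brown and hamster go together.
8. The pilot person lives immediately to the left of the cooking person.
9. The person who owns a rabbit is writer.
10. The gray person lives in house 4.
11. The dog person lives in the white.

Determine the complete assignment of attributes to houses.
Solution:

House | Hobby | Job | Color | Pet
---------------------------------
  1   | gardening | pilot | brown | hamster
  2   | cooking | chef | white | dog
  3   | painting | writer | black | rabbit
  4   | reading | nurse | gray | cat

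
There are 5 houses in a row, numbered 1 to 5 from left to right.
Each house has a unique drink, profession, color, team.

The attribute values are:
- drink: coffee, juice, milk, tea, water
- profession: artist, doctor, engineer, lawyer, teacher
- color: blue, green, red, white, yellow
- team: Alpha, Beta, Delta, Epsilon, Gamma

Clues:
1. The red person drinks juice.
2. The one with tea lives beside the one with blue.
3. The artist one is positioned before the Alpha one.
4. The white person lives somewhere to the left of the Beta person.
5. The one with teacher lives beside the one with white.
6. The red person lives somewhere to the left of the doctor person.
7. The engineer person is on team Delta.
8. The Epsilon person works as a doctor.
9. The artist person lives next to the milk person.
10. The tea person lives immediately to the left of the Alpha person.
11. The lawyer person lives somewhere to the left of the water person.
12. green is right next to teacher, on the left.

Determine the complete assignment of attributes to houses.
Solution:

House | Drink | Profession | Color | Team
-----------------------------------------
  1   | tea | artist | green | Gamma
  2   | milk | teacher | blue | Alpha
  3   | coffee | engineer | white | Delta
  4   | juice | lawyer | red | Beta
  5   | water | doctor | yellow | Epsilon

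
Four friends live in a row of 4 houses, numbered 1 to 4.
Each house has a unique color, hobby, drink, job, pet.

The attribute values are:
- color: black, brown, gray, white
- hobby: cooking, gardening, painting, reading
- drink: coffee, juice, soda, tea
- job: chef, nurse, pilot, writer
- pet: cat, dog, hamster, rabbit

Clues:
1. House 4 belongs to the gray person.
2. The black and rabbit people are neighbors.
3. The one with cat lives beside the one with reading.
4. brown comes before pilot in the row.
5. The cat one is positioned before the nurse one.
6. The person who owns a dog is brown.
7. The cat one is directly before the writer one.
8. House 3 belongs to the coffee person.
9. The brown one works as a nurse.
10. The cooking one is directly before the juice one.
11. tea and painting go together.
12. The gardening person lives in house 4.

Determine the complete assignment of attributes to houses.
Solution:

House | Color | Hobby | Drink | Job | Pet
-----------------------------------------
  1   | black | painting | tea | chef | cat
  2   | white | reading | soda | writer | rabbit
  3   | brown | cooking | coffee | nurse | dog
  4   | gray | gardening | juice | pilot | hamster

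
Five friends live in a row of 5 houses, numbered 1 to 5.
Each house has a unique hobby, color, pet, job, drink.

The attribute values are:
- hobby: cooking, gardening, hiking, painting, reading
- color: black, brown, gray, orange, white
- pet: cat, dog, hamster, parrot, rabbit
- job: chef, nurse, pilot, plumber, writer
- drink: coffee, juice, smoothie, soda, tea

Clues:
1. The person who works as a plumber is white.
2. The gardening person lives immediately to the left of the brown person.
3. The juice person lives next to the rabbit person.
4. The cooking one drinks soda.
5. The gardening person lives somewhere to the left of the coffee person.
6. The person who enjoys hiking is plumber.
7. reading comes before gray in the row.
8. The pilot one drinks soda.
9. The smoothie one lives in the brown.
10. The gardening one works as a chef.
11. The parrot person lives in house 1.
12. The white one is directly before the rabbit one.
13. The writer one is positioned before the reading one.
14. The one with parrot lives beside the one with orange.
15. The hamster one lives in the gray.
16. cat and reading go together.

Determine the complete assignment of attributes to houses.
Solution:

House | Hobby | Color | Pet | Job | Drink
-----------------------------------------
  1   | hiking | white | parrot | plumber | juice
  2   | gardening | orange | rabbit | chef | tea
  3   | painting | brown | dog | writer | smoothie
  4   | reading | black | cat | nurse | coffee
  5   | cooking | gray | hamster | pilot | soda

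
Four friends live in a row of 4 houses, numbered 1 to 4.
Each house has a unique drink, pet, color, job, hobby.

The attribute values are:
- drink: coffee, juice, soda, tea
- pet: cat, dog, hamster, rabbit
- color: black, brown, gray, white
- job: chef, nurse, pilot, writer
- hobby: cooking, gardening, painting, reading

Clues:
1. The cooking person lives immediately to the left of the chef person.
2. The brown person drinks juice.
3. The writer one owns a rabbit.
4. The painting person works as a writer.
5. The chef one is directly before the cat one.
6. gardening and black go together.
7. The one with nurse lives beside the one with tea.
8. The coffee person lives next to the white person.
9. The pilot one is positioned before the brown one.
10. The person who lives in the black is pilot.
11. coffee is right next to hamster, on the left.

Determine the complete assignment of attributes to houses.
Solution:

House | Drink | Pet | Color | Job | Hobby
-----------------------------------------
  1   | coffee | dog | gray | nurse | cooking
  2   | tea | hamster | white | chef | reading
  3   | soda | cat | black | pilot | gardening
  4   | juice | rabbit | brown | writer | painting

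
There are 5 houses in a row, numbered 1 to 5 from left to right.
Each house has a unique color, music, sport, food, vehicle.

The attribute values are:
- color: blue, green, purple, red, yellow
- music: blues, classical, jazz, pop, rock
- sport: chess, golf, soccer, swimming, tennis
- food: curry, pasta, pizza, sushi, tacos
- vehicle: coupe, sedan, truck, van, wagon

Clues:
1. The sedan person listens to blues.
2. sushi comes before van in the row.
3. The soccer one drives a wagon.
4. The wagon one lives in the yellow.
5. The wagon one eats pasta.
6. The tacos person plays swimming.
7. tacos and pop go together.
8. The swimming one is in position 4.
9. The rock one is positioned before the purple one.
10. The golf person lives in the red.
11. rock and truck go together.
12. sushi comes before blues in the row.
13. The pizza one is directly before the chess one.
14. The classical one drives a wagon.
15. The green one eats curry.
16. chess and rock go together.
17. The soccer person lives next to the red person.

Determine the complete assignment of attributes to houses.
Solution:

House | Color | Music | Sport | Food | Vehicle
----------------------------------------------
  1   | yellow | classical | soccer | pasta | wagon
  2   | red | jazz | golf | pizza | coupe
  3   | blue | rock | chess | sushi | truck
  4   | purple | pop | swimming | tacos | van
  5   | green | blues | tennis | curry | sedan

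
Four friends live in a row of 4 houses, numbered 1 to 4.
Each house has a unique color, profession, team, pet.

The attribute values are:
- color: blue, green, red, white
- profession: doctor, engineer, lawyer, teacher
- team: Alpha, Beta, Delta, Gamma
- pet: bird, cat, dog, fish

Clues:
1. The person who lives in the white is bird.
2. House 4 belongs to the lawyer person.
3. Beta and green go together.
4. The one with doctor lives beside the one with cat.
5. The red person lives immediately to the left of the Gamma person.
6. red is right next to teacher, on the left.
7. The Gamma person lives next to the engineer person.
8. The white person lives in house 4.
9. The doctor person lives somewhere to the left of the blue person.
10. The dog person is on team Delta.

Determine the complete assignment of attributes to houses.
Solution:

House | Color | Profession | Team | Pet
---------------------------------------
  1   | red | doctor | Delta | dog
  2   | blue | teacher | Gamma | cat
  3   | green | engineer | Beta | fish
  4   | white | lawyer | Alpha | bird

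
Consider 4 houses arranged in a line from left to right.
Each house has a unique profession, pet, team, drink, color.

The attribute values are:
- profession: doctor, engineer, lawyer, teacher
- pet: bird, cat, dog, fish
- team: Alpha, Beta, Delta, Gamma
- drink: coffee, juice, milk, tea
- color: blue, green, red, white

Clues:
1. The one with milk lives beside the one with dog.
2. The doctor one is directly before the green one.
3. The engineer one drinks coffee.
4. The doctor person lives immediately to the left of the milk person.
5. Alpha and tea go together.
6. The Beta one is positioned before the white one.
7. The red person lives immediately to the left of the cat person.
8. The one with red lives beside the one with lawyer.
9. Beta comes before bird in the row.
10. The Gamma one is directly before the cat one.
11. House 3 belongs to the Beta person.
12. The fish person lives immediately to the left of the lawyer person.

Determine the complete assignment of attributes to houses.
Solution:

House | Profession | Pet | Team | Drink | Color
-----------------------------------------------
  1   | doctor | fish | Gamma | juice | red
  2   | lawyer | cat | Delta | milk | green
  3   | engineer | dog | Beta | coffee | blue
  4   | teacher | bird | Alpha | tea | white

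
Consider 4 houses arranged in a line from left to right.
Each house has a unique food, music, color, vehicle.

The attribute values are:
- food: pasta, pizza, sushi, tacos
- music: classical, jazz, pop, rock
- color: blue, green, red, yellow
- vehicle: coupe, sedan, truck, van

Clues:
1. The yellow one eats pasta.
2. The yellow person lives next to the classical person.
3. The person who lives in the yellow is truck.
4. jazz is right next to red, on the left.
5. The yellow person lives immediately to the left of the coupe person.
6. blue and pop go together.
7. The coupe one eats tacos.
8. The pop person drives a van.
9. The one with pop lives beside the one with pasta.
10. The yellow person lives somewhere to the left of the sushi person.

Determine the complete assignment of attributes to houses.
Solution:

House | Food | Music | Color | Vehicle
--------------------------------------
  1   | pizza | pop | blue | van
  2   | pasta | jazz | yellow | truck
  3   | tacos | classical | red | coupe
  4   | sushi | rock | green | sedan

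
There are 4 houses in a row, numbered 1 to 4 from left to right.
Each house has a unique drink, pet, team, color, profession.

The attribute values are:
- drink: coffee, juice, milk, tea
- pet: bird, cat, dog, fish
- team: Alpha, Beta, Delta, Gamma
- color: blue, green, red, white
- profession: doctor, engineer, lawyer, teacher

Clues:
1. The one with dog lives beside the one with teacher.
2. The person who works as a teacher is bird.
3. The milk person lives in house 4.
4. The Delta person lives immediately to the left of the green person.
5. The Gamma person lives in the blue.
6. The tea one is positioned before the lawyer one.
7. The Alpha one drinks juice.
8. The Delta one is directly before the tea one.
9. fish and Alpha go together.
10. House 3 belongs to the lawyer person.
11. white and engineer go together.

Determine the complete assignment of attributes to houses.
Solution:

House | Drink | Pet | Team | Color | Profession
-----------------------------------------------
  1   | coffee | dog | Delta | white | engineer
  2   | tea | bird | Beta | green | teacher
  3   | juice | fish | Alpha | red | lawyer
  4   | milk | cat | Gamma | blue | doctor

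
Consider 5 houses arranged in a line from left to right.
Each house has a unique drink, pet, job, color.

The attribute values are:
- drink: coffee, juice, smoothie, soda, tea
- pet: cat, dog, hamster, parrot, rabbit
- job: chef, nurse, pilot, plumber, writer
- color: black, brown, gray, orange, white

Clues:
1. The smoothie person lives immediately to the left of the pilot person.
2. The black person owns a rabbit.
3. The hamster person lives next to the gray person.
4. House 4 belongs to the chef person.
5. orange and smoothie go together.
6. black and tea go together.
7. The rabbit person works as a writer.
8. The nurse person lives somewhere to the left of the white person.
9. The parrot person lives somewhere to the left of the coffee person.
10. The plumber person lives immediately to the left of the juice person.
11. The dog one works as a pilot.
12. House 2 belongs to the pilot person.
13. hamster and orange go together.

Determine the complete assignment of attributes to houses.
Solution:

House | Drink | Pet | Job | Color
---------------------------------
  1   | smoothie | hamster | plumber | orange
  2   | juice | dog | pilot | gray
  3   | soda | parrot | nurse | brown
  4   | coffee | cat | chef | white
  5   | tea | rabbit | writer | black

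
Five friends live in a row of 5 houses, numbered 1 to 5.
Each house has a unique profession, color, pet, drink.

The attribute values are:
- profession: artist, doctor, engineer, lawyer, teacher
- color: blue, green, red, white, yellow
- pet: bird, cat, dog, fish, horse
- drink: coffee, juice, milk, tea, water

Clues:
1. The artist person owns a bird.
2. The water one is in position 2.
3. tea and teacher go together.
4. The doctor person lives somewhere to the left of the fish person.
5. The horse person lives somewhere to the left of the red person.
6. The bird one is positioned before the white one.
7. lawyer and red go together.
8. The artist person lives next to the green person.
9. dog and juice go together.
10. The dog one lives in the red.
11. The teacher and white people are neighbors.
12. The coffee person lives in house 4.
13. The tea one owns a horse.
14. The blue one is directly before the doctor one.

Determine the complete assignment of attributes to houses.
Solution:

House | Profession | Color | Pet | Drink
----------------------------------------
  1   | artist | blue | bird | milk
  2   | doctor | green | cat | water
  3   | teacher | yellow | horse | tea
  4   | engineer | white | fish | coffee
  5   | lawyer | red | dog | juice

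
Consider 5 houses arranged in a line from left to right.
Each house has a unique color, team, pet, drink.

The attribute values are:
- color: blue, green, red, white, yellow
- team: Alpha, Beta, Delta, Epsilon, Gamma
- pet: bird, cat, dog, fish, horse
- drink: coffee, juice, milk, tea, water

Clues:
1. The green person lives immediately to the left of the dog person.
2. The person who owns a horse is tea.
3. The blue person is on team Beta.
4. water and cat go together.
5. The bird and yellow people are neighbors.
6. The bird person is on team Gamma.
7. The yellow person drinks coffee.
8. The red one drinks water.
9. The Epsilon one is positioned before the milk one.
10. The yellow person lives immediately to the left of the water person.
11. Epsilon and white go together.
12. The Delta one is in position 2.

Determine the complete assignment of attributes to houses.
Solution:

House | Color | Team | Pet | Drink
----------------------------------
  1   | green | Gamma | bird | juice
  2   | yellow | Delta | dog | coffee
  3   | red | Alpha | cat | water
  4   | white | Epsilon | horse | tea
  5   | blue | Beta | fish | milk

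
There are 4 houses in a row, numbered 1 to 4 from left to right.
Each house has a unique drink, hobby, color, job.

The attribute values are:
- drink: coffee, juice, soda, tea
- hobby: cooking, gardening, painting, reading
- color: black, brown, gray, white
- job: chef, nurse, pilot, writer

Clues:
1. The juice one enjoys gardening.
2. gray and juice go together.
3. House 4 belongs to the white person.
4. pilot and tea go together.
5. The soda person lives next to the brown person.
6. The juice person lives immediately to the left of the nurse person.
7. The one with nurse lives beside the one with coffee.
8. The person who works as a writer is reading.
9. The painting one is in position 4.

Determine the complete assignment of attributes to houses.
Solution:

House | Drink | Hobby | Color | Job
-----------------------------------
  1   | juice | gardening | gray | chef
  2   | soda | cooking | black | nurse
  3   | coffee | reading | brown | writer
  4   | tea | painting | white | pilot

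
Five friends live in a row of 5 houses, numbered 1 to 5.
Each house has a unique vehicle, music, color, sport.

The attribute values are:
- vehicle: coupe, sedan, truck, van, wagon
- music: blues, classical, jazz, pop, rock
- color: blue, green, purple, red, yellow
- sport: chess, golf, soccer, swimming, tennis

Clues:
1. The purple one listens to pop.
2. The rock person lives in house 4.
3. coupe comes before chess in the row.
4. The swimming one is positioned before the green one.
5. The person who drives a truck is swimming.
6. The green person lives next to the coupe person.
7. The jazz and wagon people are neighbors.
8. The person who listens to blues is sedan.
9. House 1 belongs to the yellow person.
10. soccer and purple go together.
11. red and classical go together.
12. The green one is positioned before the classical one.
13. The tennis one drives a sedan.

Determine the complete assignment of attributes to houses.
Solution:

House | Vehicle | Music | Color | Sport
---------------------------------------
  1   | truck | jazz | yellow | swimming
  2   | wagon | pop | purple | soccer
  3   | sedan | blues | green | tennis
  4   | coupe | rock | blue | golf
  5   | van | classical | red | chess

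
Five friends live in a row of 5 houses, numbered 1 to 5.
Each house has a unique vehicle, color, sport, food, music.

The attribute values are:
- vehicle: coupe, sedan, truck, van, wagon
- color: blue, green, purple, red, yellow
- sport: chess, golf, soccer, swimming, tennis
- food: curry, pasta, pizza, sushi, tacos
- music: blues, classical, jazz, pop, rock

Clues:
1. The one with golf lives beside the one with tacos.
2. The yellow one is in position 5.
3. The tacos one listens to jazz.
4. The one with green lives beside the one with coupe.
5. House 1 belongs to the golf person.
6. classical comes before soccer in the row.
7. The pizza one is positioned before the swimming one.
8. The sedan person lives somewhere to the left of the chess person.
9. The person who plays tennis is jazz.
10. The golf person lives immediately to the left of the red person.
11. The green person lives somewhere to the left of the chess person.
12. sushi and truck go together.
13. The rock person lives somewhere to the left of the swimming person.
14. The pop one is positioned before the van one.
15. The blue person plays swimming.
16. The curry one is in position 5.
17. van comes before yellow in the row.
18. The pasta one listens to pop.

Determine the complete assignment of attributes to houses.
Solution:

House | Vehicle | Color | Sport | Food | Music
----------------------------------------------
  1   | sedan | green | golf | pasta | pop
  2   | coupe | red | tennis | tacos | jazz
  3   | van | purple | chess | pizza | rock
  4   | truck | blue | swimming | sushi | classical
  5   | wagon | yellow | soccer | curry | blues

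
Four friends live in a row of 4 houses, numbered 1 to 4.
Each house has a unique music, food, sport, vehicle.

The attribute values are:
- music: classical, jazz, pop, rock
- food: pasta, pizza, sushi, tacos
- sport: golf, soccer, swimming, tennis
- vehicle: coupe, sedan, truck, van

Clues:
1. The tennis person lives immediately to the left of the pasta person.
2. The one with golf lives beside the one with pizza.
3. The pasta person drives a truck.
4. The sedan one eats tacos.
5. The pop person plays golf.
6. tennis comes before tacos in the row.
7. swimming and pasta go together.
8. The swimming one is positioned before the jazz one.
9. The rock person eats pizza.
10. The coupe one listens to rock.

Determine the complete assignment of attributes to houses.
Solution:

House | Music | Food | Sport | Vehicle
--------------------------------------
  1   | pop | sushi | golf | van
  2   | rock | pizza | tennis | coupe
  3   | classical | pasta | swimming | truck
  4   | jazz | tacos | soccer | sedan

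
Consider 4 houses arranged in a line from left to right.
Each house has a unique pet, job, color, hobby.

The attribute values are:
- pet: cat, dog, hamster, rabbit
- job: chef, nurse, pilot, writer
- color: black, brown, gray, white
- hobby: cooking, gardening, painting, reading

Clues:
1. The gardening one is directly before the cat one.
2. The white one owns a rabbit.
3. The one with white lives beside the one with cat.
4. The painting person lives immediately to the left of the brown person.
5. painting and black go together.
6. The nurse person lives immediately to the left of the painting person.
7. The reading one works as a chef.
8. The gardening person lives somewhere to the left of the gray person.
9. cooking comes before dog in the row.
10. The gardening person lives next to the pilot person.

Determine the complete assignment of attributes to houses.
Solution:

House | Pet | Job | Color | Hobby
---------------------------------
  1   | rabbit | nurse | white | gardening
  2   | cat | pilot | black | painting
  3   | hamster | writer | brown | cooking
  4   | dog | chef | gray | reading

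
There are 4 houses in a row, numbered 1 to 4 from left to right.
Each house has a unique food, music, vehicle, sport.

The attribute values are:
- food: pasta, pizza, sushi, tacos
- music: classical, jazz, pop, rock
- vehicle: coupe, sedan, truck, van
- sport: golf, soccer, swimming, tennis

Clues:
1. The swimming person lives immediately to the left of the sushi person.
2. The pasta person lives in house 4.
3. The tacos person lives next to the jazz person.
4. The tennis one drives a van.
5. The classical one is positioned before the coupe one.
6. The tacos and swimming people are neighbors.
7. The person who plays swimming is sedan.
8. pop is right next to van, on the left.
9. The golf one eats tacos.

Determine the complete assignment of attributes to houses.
Solution:

House | Food | Music | Vehicle | Sport
--------------------------------------
  1   | tacos | classical | truck | golf
  2   | pizza | jazz | sedan | swimming
  3   | sushi | pop | coupe | soccer
  4   | pasta | rock | van | tennis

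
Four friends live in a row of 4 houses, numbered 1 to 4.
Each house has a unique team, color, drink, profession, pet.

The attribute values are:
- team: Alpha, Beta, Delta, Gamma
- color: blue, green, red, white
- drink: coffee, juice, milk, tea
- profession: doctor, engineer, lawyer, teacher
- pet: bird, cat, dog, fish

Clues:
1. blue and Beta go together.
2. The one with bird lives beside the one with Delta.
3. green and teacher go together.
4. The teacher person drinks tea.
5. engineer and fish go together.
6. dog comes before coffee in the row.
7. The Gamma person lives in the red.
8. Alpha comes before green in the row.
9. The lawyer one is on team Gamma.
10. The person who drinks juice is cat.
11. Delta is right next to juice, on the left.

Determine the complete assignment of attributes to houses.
Solution:

House | Team | Color | Drink | Profession | Pet
-----------------------------------------------
  1   | Alpha | white | milk | doctor | bird
  2   | Delta | green | tea | teacher | dog
  3   | Gamma | red | juice | lawyer | cat
  4   | Beta | blue | coffee | engineer | fish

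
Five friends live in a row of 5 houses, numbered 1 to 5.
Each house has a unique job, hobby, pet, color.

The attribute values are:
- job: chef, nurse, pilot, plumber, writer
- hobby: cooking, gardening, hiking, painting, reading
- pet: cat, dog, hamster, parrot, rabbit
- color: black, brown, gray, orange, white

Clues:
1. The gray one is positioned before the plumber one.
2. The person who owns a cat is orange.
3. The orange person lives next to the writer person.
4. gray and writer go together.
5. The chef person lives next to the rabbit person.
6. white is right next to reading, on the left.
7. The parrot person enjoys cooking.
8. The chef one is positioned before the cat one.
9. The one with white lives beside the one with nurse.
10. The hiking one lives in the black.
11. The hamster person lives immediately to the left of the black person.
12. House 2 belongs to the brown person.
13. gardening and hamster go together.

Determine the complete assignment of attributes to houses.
Solution:

House | Job | Hobby | Pet | Color
---------------------------------
  1   | chef | cooking | parrot | white
  2   | nurse | reading | rabbit | brown
  3   | pilot | painting | cat | orange
  4   | writer | gardening | hamster | gray
  5   | plumber | hiking | dog | black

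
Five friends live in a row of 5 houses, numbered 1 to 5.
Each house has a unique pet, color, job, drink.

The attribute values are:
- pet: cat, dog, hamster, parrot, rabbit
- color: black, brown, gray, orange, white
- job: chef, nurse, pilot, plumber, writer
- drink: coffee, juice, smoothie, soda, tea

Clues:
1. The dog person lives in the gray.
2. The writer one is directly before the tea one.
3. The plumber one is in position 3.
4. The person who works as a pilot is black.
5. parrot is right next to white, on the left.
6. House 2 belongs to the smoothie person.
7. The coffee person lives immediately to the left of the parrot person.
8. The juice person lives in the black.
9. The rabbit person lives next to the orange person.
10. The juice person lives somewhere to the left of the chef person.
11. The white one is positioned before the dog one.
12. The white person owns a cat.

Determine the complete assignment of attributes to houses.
Solution:

House | Pet | Color | Job | Drink
---------------------------------
  1   | rabbit | brown | nurse | coffee
  2   | parrot | orange | writer | smoothie
  3   | cat | white | plumber | tea
  4   | hamster | black | pilot | juice
  5   | dog | gray | chef | soda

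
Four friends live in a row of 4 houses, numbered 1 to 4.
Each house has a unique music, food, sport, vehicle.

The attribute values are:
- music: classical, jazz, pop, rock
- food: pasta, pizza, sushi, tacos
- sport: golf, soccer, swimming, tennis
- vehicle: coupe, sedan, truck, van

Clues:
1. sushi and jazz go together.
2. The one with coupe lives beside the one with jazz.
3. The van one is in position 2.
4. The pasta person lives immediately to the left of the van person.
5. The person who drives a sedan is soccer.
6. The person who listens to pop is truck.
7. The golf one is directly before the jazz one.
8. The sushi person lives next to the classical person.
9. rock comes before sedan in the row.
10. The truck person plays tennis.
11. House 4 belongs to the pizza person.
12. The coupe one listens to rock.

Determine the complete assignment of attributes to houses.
Solution:

House | Music | Food | Sport | Vehicle
--------------------------------------
  1   | rock | pasta | golf | coupe
  2   | jazz | sushi | swimming | van
  3   | classical | tacos | soccer | sedan
  4   | pop | pizza | tennis | truck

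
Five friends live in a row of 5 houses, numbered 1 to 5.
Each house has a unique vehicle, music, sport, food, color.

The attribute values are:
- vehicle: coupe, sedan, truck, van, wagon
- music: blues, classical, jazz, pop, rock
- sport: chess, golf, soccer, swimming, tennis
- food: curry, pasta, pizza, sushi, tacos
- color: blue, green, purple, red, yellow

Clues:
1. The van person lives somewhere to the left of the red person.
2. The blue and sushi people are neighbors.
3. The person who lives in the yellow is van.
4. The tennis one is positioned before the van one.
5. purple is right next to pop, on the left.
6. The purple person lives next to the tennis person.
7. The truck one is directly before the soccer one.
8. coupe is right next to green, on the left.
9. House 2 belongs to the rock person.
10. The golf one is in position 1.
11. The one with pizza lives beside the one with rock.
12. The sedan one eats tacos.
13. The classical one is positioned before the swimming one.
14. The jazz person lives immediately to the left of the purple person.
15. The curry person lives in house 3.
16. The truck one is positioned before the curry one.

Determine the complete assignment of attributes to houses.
Solution:

House | Vehicle | Music | Sport | Food | Color
----------------------------------------------
  1   | truck | jazz | golf | pizza | blue
  2   | coupe | rock | soccer | sushi | purple
  3   | wagon | pop | tennis | curry | green
  4   | van | classical | chess | pasta | yellow
  5   | sedan | blues | swimming | tacos | red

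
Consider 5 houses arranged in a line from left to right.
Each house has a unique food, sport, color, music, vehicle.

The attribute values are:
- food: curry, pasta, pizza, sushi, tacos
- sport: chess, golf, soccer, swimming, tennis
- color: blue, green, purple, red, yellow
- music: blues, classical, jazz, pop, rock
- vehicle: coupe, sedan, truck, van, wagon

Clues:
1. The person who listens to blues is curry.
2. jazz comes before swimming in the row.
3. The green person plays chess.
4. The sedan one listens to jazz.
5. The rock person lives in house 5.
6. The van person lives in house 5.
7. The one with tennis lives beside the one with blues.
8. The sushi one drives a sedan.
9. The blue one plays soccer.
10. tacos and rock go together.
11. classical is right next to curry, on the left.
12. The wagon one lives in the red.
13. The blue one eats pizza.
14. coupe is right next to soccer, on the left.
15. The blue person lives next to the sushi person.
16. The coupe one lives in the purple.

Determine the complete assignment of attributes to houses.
Solution:

House | Food | Sport | Color | Music | Vehicle
----------------------------------------------
  1   | pasta | tennis | red | classical | wagon
  2   | curry | golf | purple | blues | coupe
  3   | pizza | soccer | blue | pop | truck
  4   | sushi | chess | green | jazz | sedan
  5   | tacos | swimming | yellow | rock | van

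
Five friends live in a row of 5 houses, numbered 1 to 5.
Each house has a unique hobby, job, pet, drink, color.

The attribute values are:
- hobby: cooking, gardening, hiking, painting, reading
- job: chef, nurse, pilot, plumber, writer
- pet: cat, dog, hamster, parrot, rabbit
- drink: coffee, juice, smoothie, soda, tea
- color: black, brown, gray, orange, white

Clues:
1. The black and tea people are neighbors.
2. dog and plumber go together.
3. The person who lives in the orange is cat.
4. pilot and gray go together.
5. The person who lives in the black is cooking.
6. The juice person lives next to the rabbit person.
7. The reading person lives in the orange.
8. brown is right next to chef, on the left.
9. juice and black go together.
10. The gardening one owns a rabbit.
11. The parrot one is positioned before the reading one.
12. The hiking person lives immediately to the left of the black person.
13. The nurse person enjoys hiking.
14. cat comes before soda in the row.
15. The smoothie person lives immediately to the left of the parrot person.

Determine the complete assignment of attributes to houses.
Solution:

House | Hobby | Job | Pet | Drink | Color
-----------------------------------------
  1   | hiking | nurse | hamster | smoothie | brown
  2   | cooking | chef | parrot | juice | black
  3   | gardening | pilot | rabbit | tea | gray
  4   | reading | writer | cat | coffee | orange
  5   | painting | plumber | dog | soda | white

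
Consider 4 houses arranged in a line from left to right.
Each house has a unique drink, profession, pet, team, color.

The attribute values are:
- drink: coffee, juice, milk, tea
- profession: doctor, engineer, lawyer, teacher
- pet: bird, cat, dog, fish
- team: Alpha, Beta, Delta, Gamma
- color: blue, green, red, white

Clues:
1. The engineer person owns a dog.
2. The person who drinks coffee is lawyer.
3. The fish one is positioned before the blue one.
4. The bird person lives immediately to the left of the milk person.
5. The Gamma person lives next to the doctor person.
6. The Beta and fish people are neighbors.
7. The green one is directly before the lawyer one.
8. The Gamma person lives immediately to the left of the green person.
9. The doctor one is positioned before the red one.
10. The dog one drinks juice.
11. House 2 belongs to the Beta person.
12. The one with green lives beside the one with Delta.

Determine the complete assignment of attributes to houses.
Solution:

House | Drink | Profession | Pet | Team | Color
-----------------------------------------------
  1   | tea | teacher | bird | Gamma | white
  2   | milk | doctor | cat | Beta | green
  3   | coffee | lawyer | fish | Delta | red
  4   | juice | engineer | dog | Alpha | blue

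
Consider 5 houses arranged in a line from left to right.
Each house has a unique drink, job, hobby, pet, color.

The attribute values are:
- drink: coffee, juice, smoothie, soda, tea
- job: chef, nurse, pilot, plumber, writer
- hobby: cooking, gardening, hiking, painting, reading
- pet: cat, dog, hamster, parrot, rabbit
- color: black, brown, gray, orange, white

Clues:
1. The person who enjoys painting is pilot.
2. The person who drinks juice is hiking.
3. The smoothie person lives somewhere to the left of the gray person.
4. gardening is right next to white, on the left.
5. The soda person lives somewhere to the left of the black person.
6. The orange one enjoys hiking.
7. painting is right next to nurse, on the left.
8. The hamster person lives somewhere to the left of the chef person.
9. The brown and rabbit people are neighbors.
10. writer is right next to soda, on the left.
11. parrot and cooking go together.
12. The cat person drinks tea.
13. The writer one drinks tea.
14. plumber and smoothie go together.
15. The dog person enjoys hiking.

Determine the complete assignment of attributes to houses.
Solution:

House | Drink | Job | Hobby | Pet | Color
-----------------------------------------
  1   | tea | writer | gardening | cat | brown
  2   | soda | pilot | painting | rabbit | white
  3   | juice | nurse | hiking | dog | orange
  4   | smoothie | plumber | reading | hamster | black
  5   | coffee | chef | cooking | parrot | gray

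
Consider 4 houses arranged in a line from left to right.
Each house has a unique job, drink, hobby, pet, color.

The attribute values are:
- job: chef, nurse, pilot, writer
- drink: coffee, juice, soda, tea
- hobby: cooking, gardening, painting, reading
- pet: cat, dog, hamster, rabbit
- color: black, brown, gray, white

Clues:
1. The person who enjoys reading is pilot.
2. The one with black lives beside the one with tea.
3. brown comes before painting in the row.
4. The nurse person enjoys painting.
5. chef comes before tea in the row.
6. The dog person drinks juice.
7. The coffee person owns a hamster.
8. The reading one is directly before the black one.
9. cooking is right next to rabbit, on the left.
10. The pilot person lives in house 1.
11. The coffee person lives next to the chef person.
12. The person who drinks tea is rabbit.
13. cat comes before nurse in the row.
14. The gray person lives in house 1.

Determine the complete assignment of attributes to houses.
Solution:

House | Job | Drink | Hobby | Pet | Color
-----------------------------------------
  1   | pilot | coffee | reading | hamster | gray
  2   | chef | soda | cooking | cat | black
  3   | writer | tea | gardening | rabbit | brown
  4   | nurse | juice | painting | dog | white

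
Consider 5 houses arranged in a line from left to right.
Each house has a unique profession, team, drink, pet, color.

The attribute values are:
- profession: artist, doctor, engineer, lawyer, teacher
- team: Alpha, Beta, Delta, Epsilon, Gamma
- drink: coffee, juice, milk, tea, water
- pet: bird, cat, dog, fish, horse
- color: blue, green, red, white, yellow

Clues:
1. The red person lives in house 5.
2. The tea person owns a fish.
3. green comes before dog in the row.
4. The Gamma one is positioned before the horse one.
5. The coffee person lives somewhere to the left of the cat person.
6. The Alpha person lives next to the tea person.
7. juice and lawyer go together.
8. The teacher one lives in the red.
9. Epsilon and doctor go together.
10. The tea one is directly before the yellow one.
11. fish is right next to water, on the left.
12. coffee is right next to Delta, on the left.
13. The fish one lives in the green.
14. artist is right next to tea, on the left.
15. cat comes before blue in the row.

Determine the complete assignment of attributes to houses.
Solution:

House | Profession | Team | Drink | Pet | Color
-----------------------------------------------
  1   | artist | Alpha | coffee | bird | white
  2   | engineer | Delta | tea | fish | green
  3   | doctor | Epsilon | water | cat | yellow
  4   | lawyer | Gamma | juice | dog | blue
  5   | teacher | Beta | milk | horse | red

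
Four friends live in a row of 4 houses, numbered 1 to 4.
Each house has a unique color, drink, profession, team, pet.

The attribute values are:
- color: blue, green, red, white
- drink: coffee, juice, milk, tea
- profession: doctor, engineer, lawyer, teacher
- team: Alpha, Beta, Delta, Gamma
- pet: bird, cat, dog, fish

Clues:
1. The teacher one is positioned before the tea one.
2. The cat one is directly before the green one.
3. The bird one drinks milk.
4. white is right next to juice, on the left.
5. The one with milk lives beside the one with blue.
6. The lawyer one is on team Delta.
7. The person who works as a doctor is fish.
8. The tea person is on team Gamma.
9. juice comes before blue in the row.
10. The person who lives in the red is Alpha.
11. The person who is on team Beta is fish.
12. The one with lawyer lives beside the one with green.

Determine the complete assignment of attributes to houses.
Solution:

House | Color | Drink | Profession | Team | Pet
-----------------------------------------------
  1   | white | coffee | lawyer | Delta | cat
  2   | green | juice | doctor | Beta | fish
  3   | red | milk | teacher | Alpha | bird
  4   | blue | tea | engineer | Gamma | dog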